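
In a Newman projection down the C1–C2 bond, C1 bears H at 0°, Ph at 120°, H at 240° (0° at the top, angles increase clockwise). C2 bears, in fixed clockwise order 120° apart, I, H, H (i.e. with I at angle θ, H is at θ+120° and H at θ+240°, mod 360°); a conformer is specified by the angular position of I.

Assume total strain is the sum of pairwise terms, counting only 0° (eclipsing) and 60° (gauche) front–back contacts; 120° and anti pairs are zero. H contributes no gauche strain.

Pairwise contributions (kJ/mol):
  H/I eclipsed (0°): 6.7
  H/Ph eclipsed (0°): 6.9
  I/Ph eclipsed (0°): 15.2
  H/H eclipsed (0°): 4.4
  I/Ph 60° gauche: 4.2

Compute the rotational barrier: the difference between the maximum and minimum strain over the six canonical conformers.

24.0 kJ/mol

I at 0° is eclipsed. H at 0° is eclipsed with I at 0° (6.7); Ph at 120° is eclipsed with H at 120° (6.9); H at 240° is eclipsed with H at 240° (4.4). Total 18.0 kJ/mol.
I at 60° is staggered. Ph at 120° is gauche with I at 60° (4.2). Total 4.2 kJ/mol.
I at 120° is eclipsed. H at 0° is eclipsed with H at 0° (4.4); Ph at 120° is eclipsed with I at 120° (15.2); H at 240° is eclipsed with H at 240° (4.4). Total 24.0 kJ/mol.
I at 180° is staggered. Ph at 120° is gauche with I at 180° (4.2). Total 4.2 kJ/mol.
I at 240° is eclipsed. H at 0° is eclipsed with H at 0° (4.4); Ph at 120° is eclipsed with H at 120° (6.9); H at 240° is eclipsed with I at 240° (6.7). Total 18.0 kJ/mol.
I at 300° (staggered): no non-H gauche contacts → 0.0 kJ/mol.
Max at 120° (24.0 kJ/mol), min at 300° (0.0 kJ/mol); barrier = 24.0 kJ/mol.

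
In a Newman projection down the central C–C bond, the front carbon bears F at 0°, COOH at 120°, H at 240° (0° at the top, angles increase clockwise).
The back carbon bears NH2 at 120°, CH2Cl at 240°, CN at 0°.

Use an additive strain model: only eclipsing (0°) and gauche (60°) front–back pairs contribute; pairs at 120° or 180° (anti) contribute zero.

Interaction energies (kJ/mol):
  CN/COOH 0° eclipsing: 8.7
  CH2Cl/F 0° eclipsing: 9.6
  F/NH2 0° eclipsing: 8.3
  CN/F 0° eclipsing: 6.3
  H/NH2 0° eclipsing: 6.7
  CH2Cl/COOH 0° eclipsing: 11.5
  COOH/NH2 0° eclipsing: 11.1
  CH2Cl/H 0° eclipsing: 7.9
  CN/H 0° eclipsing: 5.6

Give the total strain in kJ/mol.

This conformer (eclipsed): F(0°)/CN(0°) eclipsed 6.3; COOH(120°)/NH2(120°) eclipsed 11.1; H(240°)/CH2Cl(240°) eclipsed 7.9 → 25.3 kJ/mol.

25.3 kJ/mol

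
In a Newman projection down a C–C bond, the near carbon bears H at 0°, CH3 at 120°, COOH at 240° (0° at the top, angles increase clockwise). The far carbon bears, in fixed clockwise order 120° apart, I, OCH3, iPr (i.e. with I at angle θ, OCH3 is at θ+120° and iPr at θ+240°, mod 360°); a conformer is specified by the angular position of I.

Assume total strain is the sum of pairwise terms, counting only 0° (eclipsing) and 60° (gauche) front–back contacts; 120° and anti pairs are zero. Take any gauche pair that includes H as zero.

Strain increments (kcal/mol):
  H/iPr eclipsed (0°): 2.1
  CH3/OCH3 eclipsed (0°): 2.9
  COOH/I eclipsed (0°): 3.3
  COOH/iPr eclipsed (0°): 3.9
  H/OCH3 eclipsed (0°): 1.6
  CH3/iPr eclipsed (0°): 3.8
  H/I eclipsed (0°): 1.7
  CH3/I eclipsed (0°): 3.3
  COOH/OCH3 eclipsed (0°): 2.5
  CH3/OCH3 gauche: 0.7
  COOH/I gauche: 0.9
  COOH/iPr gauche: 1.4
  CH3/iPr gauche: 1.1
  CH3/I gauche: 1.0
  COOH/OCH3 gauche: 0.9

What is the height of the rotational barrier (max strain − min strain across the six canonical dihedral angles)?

4.8 kcal/mol

I at 0° (eclipsed): H–I eclipsed, CH3–OCH3 eclipsed, COOH–iPr eclipsed; 1.7 + 2.9 + 3.9 = 8.5 kcal/mol.
I at 60° (staggered): CH3–I gauche, CH3–OCH3 gauche, COOH–OCH3 gauche, COOH–iPr gauche; 1.0 + 0.7 + 0.9 + 1.4 = 4.0 kcal/mol.
I at 120° (eclipsed): H–iPr eclipsed, CH3–I eclipsed, COOH–OCH3 eclipsed; 2.1 + 3.3 + 2.5 = 7.9 kcal/mol.
I at 180° (staggered): CH3–I gauche, CH3–iPr gauche, COOH–I gauche, COOH–OCH3 gauche; 1.0 + 1.1 + 0.9 + 0.9 = 3.9 kcal/mol.
I at 240° (eclipsed): H–OCH3 eclipsed, CH3–iPr eclipsed, COOH–I eclipsed; 1.6 + 3.8 + 3.3 = 8.7 kcal/mol.
I at 300° (staggered): CH3–OCH3 gauche, CH3–iPr gauche, COOH–I gauche, COOH–iPr gauche; 0.7 + 1.1 + 0.9 + 1.4 = 4.1 kcal/mol.
Max at 240° (8.7 kcal/mol), min at 180° (3.9 kcal/mol); barrier = 4.8 kcal/mol.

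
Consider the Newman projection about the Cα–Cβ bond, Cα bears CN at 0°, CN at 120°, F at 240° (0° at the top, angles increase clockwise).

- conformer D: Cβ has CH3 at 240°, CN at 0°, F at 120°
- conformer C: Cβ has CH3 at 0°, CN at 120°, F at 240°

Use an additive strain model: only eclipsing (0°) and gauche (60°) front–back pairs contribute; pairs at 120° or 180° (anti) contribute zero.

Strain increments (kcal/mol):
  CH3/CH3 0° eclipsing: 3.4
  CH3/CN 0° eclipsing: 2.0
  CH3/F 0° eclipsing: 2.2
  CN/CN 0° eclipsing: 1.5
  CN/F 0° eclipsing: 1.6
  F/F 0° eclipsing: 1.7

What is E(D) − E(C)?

D (eclipsed): CN(0°)/CN(0°) eclipsed 1.5; CN(120°)/F(120°) eclipsed 1.6; F(240°)/CH3(240°) eclipsed 2.2 → 5.3 kcal/mol.
C (eclipsed): CN(0°)/CH3(0°) eclipsed 2.0; CN(120°)/CN(120°) eclipsed 1.5; F(240°)/F(240°) eclipsed 1.7 → 5.2 kcal/mol.
E(D) − E(C) = 5.3 − 5.2 = +0.1 kcal/mol.

+0.1 kcal/mol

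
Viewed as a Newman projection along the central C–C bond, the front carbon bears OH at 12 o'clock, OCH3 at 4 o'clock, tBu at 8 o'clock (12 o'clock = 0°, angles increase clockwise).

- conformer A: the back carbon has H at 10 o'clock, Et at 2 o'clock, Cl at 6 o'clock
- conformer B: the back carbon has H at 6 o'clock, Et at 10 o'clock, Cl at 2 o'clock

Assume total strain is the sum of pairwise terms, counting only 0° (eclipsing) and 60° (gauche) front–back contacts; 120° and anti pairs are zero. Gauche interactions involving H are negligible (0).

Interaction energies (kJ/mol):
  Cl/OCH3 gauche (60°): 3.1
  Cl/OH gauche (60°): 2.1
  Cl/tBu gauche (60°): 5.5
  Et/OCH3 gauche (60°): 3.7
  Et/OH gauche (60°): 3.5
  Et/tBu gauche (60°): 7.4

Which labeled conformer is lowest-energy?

A

A is staggered. OH at 0° is gauche with Et at 60° (3.5); OCH3 at 120° is gauche with Et at 60° (3.7); OCH3 at 120° is gauche with Cl at 180° (3.1); tBu at 240° is gauche with Cl at 180° (5.5). Total 15.8 kJ/mol.
B is staggered. OH at 0° is gauche with Et at 300° (3.5); OH at 0° is gauche with Cl at 60° (2.1); OCH3 at 120° is gauche with Cl at 60° (3.1); tBu at 240° is gauche with Et at 300° (7.4). Total 16.1 kJ/mol.
A has the lowest total (15.8 kJ/mol).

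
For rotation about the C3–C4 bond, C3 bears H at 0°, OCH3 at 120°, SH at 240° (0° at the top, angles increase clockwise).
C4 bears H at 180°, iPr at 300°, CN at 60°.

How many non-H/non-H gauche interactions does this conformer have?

Non-H gauche pairs: OCH3(120°)/CN(60°); SH(240°)/iPr(300°) — 2 interactions.

2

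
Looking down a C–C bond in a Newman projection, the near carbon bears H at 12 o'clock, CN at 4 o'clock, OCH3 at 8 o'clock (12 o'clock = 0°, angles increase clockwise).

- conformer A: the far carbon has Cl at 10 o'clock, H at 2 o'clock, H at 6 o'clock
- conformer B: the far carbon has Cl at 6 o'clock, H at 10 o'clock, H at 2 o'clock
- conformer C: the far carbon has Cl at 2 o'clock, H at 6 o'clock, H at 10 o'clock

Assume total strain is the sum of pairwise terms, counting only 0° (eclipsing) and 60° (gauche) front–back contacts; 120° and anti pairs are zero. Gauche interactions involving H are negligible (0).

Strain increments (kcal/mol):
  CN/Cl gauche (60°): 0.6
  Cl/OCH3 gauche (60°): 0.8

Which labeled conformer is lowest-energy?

C

A (staggered): OCH3–Cl gauche; 0.8 = 0.8 kcal/mol.
B (staggered): CN–Cl gauche, OCH3–Cl gauche; 0.6 + 0.8 = 1.4 kcal/mol.
C (staggered): CN–Cl gauche; 0.6 = 0.6 kcal/mol.
C has the lowest total (0.6 kcal/mol).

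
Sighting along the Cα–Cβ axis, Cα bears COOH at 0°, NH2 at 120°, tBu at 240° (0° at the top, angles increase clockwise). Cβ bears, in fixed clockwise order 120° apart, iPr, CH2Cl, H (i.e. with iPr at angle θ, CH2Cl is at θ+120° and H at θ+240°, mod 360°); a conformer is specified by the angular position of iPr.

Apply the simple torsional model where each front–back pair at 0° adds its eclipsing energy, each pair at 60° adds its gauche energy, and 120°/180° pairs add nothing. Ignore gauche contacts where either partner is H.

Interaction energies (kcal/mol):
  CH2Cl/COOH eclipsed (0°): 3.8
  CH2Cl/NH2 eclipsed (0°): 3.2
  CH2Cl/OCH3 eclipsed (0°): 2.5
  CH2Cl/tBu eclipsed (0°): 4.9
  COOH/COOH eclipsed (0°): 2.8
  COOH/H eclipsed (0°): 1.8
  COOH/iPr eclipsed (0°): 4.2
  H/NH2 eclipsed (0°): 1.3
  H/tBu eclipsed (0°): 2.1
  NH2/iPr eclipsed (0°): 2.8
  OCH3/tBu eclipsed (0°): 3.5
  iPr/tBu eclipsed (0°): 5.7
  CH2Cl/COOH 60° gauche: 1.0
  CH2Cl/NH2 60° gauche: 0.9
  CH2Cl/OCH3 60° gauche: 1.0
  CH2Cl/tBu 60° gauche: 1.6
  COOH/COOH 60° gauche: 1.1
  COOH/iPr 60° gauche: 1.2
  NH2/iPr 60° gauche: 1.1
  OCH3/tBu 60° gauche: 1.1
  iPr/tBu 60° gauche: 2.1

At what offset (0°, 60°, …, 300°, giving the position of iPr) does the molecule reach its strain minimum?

iPr at 0° (eclipsed): COOH–iPr eclipsed, NH2–CH2Cl eclipsed, tBu–H eclipsed; 4.2 + 3.2 + 2.1 = 9.5 kcal/mol.
iPr at 60° (staggered): COOH–iPr gauche, NH2–iPr gauche, NH2–CH2Cl gauche, tBu–CH2Cl gauche; 1.2 + 1.1 + 0.9 + 1.6 = 4.8 kcal/mol.
iPr at 120° (eclipsed): COOH–H eclipsed, NH2–iPr eclipsed, tBu–CH2Cl eclipsed; 1.8 + 2.8 + 4.9 = 9.5 kcal/mol.
iPr at 180° (staggered): COOH–CH2Cl gauche, NH2–iPr gauche, tBu–iPr gauche, tBu–CH2Cl gauche; 1.0 + 1.1 + 2.1 + 1.6 = 5.8 kcal/mol.
iPr at 240° (eclipsed): COOH–CH2Cl eclipsed, NH2–H eclipsed, tBu–iPr eclipsed; 3.8 + 1.3 + 5.7 = 10.8 kcal/mol.
iPr at 300° (staggered): COOH–iPr gauche, COOH–CH2Cl gauche, NH2–CH2Cl gauche, tBu–iPr gauche; 1.2 + 1.0 + 0.9 + 2.1 = 5.2 kcal/mol.
The minimum (4.8 kcal/mol) occurs with iPr at 60°.

60°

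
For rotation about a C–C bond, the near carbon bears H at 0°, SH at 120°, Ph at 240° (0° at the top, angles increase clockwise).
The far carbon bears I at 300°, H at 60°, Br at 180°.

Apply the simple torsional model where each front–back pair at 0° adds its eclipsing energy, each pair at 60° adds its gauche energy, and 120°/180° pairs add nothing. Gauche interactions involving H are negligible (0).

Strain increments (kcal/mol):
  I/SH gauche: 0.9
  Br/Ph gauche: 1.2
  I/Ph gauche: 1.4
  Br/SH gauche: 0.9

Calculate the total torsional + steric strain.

This conformer (staggered): SH(120°)/Br(180°) gauche 0.9; Ph(240°)/I(300°) gauche 1.4; Ph(240°)/Br(180°) gauche 1.2 → 3.5 kcal/mol.

3.5 kcal/mol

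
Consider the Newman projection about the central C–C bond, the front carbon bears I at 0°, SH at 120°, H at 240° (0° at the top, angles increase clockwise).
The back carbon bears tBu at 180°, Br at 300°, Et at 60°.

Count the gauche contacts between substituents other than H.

Non-H gauche pairs: I(0°)/Br(300°); I(0°)/Et(60°); SH(120°)/tBu(180°); SH(120°)/Et(60°) — 4 interactions.

4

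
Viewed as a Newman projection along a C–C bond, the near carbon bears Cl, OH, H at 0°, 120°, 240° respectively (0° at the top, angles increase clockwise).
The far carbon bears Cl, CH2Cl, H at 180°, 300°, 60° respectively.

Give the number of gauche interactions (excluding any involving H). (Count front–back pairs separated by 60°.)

2

Non-H gauche pairs: Cl(0°)/CH2Cl(300°); OH(120°)/Cl(180°) — 2 interactions.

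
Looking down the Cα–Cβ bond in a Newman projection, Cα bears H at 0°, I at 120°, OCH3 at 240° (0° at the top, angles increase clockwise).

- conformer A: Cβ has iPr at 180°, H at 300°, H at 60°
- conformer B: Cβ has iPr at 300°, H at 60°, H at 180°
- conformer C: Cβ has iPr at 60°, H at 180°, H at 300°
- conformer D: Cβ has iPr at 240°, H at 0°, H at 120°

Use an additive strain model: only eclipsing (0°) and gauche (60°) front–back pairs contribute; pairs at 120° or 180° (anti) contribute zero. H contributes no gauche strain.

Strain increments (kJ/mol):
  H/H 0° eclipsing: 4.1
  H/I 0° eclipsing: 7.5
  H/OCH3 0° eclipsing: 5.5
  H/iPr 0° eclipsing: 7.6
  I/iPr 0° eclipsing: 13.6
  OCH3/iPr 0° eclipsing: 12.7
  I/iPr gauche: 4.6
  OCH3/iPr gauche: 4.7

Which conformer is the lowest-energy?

C

A is staggered. I at 120° is gauche with iPr at 180° (4.6); OCH3 at 240° is gauche with iPr at 180° (4.7). Total 9.3 kJ/mol.
B is staggered. OCH3 at 240° is gauche with iPr at 300° (4.7). Total 4.7 kJ/mol.
C is staggered. I at 120° is gauche with iPr at 60° (4.6). Total 4.6 kJ/mol.
D is eclipsed. H at 0° is eclipsed with H at 0° (4.1); I at 120° is eclipsed with H at 120° (7.5); OCH3 at 240° is eclipsed with iPr at 240° (12.7). Total 24.3 kJ/mol.
C has the lowest total (4.6 kJ/mol).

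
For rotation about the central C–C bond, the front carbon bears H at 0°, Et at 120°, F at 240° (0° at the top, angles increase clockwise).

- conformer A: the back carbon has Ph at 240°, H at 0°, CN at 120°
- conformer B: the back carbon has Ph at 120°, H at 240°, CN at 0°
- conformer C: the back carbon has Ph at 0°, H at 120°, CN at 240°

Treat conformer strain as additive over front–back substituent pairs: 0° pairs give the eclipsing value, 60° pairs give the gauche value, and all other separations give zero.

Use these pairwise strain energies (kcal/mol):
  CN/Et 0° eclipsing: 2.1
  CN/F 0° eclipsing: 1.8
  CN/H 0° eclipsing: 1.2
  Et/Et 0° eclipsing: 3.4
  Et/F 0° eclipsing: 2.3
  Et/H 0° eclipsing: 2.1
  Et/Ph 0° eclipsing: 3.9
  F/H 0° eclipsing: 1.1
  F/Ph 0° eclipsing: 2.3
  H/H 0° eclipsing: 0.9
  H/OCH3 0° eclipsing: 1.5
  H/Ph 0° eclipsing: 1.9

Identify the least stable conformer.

A (eclipsed): H–H eclipsed, Et–CN eclipsed, F–Ph eclipsed; 0.9 + 2.1 + 2.3 = 5.3 kcal/mol.
B (eclipsed): H–CN eclipsed, Et–Ph eclipsed, F–H eclipsed; 1.2 + 3.9 + 1.1 = 6.2 kcal/mol.
C (eclipsed): H–Ph eclipsed, Et–H eclipsed, F–CN eclipsed; 1.9 + 2.1 + 1.8 = 5.8 kcal/mol.
B has the highest total (6.2 kcal/mol).

B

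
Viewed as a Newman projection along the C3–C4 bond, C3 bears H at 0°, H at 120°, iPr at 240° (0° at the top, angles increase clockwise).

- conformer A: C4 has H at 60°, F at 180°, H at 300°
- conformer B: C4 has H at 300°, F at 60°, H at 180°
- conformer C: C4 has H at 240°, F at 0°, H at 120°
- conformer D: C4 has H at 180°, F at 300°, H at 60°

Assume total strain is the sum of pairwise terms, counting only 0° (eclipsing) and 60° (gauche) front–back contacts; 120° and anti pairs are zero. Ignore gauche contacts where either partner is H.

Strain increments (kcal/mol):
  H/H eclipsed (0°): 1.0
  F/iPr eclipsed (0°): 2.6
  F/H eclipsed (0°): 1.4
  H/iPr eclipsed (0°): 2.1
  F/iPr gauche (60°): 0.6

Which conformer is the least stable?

C

A (staggered): iPr–F gauche; 0.6 = 0.6 kcal/mol.
B (staggered): no non-H gauche contacts → 0.0 kcal/mol.
C (eclipsed): H–F eclipsed, H–H eclipsed, iPr–H eclipsed; 1.4 + 1.0 + 2.1 = 4.5 kcal/mol.
D (staggered): iPr–F gauche; 0.6 = 0.6 kcal/mol.
C has the highest total (4.5 kcal/mol).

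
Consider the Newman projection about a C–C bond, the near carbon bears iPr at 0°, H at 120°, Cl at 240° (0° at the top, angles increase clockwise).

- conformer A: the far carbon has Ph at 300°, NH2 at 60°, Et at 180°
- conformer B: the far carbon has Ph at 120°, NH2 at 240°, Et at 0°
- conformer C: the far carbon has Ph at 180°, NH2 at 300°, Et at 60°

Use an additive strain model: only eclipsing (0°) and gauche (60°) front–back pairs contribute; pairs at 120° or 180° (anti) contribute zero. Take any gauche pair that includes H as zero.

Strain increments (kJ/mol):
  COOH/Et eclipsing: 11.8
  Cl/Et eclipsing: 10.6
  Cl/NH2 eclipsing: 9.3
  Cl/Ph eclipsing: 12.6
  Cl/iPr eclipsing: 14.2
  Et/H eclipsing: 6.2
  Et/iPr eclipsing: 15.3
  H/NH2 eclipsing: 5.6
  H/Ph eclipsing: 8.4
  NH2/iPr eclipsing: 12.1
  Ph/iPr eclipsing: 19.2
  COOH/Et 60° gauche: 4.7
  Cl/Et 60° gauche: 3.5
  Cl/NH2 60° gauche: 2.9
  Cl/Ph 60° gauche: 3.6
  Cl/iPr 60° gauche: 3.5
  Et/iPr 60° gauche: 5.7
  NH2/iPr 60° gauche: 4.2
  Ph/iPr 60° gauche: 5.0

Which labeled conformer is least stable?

B

A (staggered): iPr(0°)/Ph(300°) gauche 5.0; iPr(0°)/NH2(60°) gauche 4.2; Cl(240°)/Ph(300°) gauche 3.6; Cl(240°)/Et(180°) gauche 3.5 → 16.3 kJ/mol.
B (eclipsed): iPr(0°)/Et(0°) eclipsed 15.3; H(120°)/Ph(120°) eclipsed 8.4; Cl(240°)/NH2(240°) eclipsed 9.3 → 33.0 kJ/mol.
C (staggered): iPr(0°)/NH2(300°) gauche 4.2; iPr(0°)/Et(60°) gauche 5.7; Cl(240°)/Ph(180°) gauche 3.6; Cl(240°)/NH2(300°) gauche 2.9 → 16.4 kJ/mol.
B has the highest total (33.0 kJ/mol).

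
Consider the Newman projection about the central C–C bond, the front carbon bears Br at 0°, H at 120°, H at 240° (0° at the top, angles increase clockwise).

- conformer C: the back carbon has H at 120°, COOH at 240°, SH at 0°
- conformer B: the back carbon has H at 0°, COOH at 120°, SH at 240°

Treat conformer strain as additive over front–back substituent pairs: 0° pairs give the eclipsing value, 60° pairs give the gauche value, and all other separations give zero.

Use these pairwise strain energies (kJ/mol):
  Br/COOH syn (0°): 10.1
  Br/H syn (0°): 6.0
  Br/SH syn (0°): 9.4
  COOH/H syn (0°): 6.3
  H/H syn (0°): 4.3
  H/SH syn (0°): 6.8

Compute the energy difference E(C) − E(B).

+0.9 kJ/mol

C is eclipsed. Br at 0° is eclipsed with SH at 0° (9.4); H at 120° is eclipsed with H at 120° (4.3); H at 240° is eclipsed with COOH at 240° (6.3). Total 20.0 kJ/mol.
B is eclipsed. Br at 0° is eclipsed with H at 0° (6.0); H at 120° is eclipsed with COOH at 120° (6.3); H at 240° is eclipsed with SH at 240° (6.8). Total 19.1 kJ/mol.
E(C) − E(B) = 20.0 − 19.1 = +0.9 kJ/mol.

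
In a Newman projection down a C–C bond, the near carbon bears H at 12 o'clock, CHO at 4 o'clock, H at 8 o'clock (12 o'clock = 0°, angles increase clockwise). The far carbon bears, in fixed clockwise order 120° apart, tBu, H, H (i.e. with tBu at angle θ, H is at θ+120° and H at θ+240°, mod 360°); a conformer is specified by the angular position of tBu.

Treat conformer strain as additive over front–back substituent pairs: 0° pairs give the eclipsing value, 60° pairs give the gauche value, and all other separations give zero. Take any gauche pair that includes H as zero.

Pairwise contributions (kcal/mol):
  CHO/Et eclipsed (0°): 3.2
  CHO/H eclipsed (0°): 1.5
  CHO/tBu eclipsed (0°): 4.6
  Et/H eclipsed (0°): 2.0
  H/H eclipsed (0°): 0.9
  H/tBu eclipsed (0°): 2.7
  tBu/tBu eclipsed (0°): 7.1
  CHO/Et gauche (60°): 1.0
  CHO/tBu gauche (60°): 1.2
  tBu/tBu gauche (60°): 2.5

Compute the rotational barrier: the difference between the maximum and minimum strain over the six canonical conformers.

tBu at 0° is eclipsed. H at 0° is eclipsed with tBu at 0° (2.7); CHO at 120° is eclipsed with H at 120° (1.5); H at 240° is eclipsed with H at 240° (0.9). Total 5.1 kcal/mol.
tBu at 60° is staggered. CHO at 120° is gauche with tBu at 60° (1.2). Total 1.2 kcal/mol.
tBu at 120° is eclipsed. H at 0° is eclipsed with H at 0° (0.9); CHO at 120° is eclipsed with tBu at 120° (4.6); H at 240° is eclipsed with H at 240° (0.9). Total 6.4 kcal/mol.
tBu at 180° is staggered. CHO at 120° is gauche with tBu at 180° (1.2). Total 1.2 kcal/mol.
tBu at 240° is eclipsed. H at 0° is eclipsed with H at 0° (0.9); CHO at 120° is eclipsed with H at 120° (1.5); H at 240° is eclipsed with tBu at 240° (2.7). Total 5.1 kcal/mol.
tBu at 300° (staggered): no non-H gauche contacts → 0.0 kcal/mol.
Max at 120° (6.4 kcal/mol), min at 300° (0.0 kcal/mol); barrier = 6.4 kcal/mol.

6.4 kcal/mol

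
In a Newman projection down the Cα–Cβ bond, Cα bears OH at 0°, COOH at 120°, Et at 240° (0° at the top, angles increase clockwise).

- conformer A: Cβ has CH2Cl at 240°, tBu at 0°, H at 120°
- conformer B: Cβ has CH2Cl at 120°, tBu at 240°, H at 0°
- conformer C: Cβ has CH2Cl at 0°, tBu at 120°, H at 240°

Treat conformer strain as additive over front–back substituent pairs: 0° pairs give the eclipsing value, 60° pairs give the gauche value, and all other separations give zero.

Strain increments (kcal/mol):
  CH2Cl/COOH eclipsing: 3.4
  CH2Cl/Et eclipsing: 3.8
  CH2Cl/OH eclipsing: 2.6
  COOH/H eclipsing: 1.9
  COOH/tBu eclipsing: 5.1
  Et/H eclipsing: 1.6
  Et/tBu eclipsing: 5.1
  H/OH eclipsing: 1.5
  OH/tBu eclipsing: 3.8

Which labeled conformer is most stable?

A (eclipsed): OH–tBu eclipsed, COOH–H eclipsed, Et–CH2Cl eclipsed; 3.8 + 1.9 + 3.8 = 9.5 kcal/mol.
B (eclipsed): OH–H eclipsed, COOH–CH2Cl eclipsed, Et–tBu eclipsed; 1.5 + 3.4 + 5.1 = 10.0 kcal/mol.
C (eclipsed): OH–CH2Cl eclipsed, COOH–tBu eclipsed, Et–H eclipsed; 2.6 + 5.1 + 1.6 = 9.3 kcal/mol.
C has the lowest total (9.3 kcal/mol).

C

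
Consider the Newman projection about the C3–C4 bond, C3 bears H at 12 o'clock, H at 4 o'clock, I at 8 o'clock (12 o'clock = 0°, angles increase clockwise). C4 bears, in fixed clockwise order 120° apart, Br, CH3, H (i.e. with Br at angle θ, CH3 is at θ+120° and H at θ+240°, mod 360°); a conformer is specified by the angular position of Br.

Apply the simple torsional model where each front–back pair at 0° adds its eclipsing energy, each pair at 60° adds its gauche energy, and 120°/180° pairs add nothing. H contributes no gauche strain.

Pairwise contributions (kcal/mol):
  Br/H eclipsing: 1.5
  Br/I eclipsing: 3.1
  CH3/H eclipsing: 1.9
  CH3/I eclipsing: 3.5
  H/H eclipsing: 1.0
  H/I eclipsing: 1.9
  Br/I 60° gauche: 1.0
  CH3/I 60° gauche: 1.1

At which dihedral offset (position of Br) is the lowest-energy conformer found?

Br at 0° (eclipsed): H–Br eclipsed, H–CH3 eclipsed, I–H eclipsed; 1.5 + 1.9 + 1.9 = 5.3 kcal/mol.
Br at 60° (staggered): I–CH3 gauche; 1.1 = 1.1 kcal/mol.
Br at 120° (eclipsed): H–H eclipsed, H–Br eclipsed, I–CH3 eclipsed; 1.0 + 1.5 + 3.5 = 6.0 kcal/mol.
Br at 180° (staggered): I–Br gauche, I–CH3 gauche; 1.0 + 1.1 = 2.1 kcal/mol.
Br at 240° (eclipsed): H–CH3 eclipsed, H–H eclipsed, I–Br eclipsed; 1.9 + 1.0 + 3.1 = 6.0 kcal/mol.
Br at 300° (staggered): I–Br gauche; 1.0 = 1.0 kcal/mol.
The minimum (1.0 kcal/mol) occurs with Br at 300°.

300°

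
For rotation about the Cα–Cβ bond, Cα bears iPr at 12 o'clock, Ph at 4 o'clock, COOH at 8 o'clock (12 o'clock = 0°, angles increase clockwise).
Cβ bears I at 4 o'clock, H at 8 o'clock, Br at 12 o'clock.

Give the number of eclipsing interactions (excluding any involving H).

Non-H eclipsing pairs: iPr(0°)/Br(0°); Ph(120°)/I(120°) — 2 interactions.

2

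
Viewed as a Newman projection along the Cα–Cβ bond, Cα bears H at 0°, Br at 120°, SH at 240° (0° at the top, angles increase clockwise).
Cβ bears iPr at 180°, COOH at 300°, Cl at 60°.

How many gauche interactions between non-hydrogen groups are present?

4

Non-H gauche pairs: Br(120°)/iPr(180°); Br(120°)/Cl(60°); SH(240°)/iPr(180°); SH(240°)/COOH(300°) — 4 interactions.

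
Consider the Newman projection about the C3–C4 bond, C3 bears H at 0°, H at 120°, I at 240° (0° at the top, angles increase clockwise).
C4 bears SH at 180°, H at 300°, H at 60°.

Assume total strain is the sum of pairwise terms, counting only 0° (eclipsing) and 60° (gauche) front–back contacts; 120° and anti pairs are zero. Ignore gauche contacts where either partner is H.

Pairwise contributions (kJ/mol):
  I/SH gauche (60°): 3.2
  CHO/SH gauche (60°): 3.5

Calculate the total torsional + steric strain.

This conformer (staggered): I(240°)/SH(180°) gauche 3.2 → 3.2 kJ/mol.

3.2 kJ/mol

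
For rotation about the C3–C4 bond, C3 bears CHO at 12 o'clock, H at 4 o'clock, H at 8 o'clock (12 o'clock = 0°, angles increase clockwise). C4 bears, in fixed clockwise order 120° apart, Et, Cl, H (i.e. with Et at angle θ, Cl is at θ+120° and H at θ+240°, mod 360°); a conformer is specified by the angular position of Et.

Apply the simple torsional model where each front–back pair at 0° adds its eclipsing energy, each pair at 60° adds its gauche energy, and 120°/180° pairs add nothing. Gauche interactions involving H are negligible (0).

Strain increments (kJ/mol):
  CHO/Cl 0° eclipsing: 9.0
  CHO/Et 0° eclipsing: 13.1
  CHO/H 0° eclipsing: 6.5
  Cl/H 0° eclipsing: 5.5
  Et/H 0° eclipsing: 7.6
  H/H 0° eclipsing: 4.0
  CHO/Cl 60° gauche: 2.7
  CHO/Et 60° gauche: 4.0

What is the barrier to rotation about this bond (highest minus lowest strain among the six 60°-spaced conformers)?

19.9 kJ/mol

Et at 0° (eclipsed): CHO(0°)/Et(0°) eclipsed 13.1; H(120°)/Cl(120°) eclipsed 5.5; H(240°)/H(240°) eclipsed 4.0 → 22.6 kJ/mol.
Et at 60° (staggered): CHO(0°)/Et(60°) gauche 4.0 → 4.0 kJ/mol.
Et at 120° (eclipsed): CHO(0°)/H(0°) eclipsed 6.5; H(120°)/Et(120°) eclipsed 7.6; H(240°)/Cl(240°) eclipsed 5.5 → 19.6 kJ/mol.
Et at 180° (staggered): CHO(0°)/Cl(300°) gauche 2.7 → 2.7 kJ/mol.
Et at 240° (eclipsed): CHO(0°)/Cl(0°) eclipsed 9.0; H(120°)/H(120°) eclipsed 4.0; H(240°)/Et(240°) eclipsed 7.6 → 20.6 kJ/mol.
Et at 300° (staggered): CHO(0°)/Et(300°) gauche 4.0; CHO(0°)/Cl(60°) gauche 2.7 → 6.7 kJ/mol.
Max at 0° (22.6 kJ/mol), min at 180° (2.7 kJ/mol); barrier = 19.9 kJ/mol.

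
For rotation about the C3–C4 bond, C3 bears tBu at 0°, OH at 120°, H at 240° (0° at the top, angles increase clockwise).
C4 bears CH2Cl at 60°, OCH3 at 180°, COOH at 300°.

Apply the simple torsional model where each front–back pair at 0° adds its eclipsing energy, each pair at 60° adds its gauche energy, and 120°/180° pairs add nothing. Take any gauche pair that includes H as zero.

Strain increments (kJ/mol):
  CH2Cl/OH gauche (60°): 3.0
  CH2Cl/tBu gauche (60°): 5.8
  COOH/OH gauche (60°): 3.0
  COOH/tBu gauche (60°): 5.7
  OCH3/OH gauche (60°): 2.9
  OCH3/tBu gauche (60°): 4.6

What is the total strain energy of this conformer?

17.4 kJ/mol

This conformer (staggered): tBu(0°)/CH2Cl(60°) gauche 5.8; tBu(0°)/COOH(300°) gauche 5.7; OH(120°)/CH2Cl(60°) gauche 3.0; OH(120°)/OCH3(180°) gauche 2.9 → 17.4 kJ/mol.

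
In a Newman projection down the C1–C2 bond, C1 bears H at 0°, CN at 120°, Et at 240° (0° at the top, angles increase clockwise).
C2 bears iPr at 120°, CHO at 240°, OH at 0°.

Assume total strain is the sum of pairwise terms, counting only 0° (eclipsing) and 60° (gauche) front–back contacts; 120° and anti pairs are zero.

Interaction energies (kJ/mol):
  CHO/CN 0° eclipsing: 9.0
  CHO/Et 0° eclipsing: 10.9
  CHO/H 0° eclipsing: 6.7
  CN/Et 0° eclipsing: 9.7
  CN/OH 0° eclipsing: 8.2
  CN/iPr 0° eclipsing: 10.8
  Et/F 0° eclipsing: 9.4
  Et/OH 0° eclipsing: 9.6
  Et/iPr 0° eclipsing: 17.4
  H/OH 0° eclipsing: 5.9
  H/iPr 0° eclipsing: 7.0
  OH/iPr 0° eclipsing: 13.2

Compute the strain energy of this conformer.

27.6 kJ/mol

This conformer (eclipsed): H(0°)/OH(0°) eclipsed 5.9; CN(120°)/iPr(120°) eclipsed 10.8; Et(240°)/CHO(240°) eclipsed 10.9 → 27.6 kJ/mol.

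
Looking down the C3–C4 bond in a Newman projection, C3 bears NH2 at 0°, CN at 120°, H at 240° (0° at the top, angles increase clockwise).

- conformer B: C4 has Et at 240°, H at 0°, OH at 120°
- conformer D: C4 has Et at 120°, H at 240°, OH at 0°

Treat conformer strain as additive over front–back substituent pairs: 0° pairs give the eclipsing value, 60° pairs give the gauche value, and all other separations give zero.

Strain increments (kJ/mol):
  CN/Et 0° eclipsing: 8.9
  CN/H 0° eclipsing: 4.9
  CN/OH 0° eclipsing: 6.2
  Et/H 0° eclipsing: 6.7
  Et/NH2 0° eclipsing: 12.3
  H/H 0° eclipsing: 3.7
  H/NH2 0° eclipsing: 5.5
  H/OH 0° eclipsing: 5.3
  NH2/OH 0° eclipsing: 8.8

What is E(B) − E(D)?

-3.0 kJ/mol

B (eclipsed): NH2–H eclipsed, CN–OH eclipsed, H–Et eclipsed; 5.5 + 6.2 + 6.7 = 18.4 kJ/mol.
D (eclipsed): NH2–OH eclipsed, CN–Et eclipsed, H–H eclipsed; 8.8 + 8.9 + 3.7 = 21.4 kJ/mol.
E(B) − E(D) = 18.4 − 21.4 = -3.0 kJ/mol.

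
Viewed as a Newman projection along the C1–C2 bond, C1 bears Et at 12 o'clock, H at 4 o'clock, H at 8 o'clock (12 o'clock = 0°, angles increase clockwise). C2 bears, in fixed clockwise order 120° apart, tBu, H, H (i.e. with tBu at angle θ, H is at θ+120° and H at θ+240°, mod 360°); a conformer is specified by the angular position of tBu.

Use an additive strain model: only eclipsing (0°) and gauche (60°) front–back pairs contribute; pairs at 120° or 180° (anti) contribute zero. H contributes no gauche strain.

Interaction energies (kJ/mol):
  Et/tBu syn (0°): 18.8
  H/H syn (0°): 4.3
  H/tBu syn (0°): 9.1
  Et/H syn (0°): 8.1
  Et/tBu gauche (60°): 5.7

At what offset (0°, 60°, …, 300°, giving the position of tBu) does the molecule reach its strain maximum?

tBu at 0° (eclipsed): Et(0°)/tBu(0°) eclipsed 18.8; H(120°)/H(120°) eclipsed 4.3; H(240°)/H(240°) eclipsed 4.3 → 27.4 kJ/mol.
tBu at 60° (staggered): Et(0°)/tBu(60°) gauche 5.7 → 5.7 kJ/mol.
tBu at 120° (eclipsed): Et(0°)/H(0°) eclipsed 8.1; H(120°)/tBu(120°) eclipsed 9.1; H(240°)/H(240°) eclipsed 4.3 → 21.5 kJ/mol.
tBu at 180° (staggered): no non-H gauche contacts → 0.0 kJ/mol.
tBu at 240° (eclipsed): Et(0°)/H(0°) eclipsed 8.1; H(120°)/H(120°) eclipsed 4.3; H(240°)/tBu(240°) eclipsed 9.1 → 21.5 kJ/mol.
tBu at 300° (staggered): Et(0°)/tBu(300°) gauche 5.7 → 5.7 kJ/mol.
The maximum (27.4 kJ/mol) occurs with tBu at 0°.

0°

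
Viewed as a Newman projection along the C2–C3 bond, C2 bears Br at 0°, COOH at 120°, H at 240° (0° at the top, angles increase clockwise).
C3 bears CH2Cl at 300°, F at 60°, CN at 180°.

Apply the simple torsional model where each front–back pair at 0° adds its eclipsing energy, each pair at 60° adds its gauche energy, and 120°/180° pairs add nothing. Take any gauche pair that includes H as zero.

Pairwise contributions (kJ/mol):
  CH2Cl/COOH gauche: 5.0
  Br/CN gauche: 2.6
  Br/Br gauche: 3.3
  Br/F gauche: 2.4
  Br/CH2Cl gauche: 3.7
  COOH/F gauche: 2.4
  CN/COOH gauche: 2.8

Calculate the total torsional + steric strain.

This conformer (staggered): Br(0°)/CH2Cl(300°) gauche 3.7; Br(0°)/F(60°) gauche 2.4; COOH(120°)/F(60°) gauche 2.4; COOH(120°)/CN(180°) gauche 2.8 → 11.3 kJ/mol.

11.3 kJ/mol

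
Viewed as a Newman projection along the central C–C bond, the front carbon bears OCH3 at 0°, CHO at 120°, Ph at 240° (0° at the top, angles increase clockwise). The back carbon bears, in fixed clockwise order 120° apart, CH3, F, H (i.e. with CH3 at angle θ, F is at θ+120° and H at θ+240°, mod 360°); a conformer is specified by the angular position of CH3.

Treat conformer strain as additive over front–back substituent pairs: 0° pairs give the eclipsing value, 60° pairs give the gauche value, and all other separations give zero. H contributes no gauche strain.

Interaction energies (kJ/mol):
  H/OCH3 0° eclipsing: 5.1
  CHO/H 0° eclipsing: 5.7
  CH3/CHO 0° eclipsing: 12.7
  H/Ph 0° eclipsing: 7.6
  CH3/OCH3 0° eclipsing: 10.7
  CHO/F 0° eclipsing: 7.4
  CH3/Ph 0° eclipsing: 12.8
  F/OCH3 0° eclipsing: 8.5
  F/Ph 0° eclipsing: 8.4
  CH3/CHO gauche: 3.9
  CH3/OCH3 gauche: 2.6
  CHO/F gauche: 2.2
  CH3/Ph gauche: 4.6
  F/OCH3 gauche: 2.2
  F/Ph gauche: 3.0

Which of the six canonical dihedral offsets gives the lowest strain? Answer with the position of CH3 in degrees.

300°

CH3 at 0° (eclipsed): OCH3–CH3 eclipsed, CHO–F eclipsed, Ph–H eclipsed; 10.7 + 7.4 + 7.6 = 25.7 kJ/mol.
CH3 at 60° (staggered): OCH3–CH3 gauche, CHO–CH3 gauche, CHO–F gauche, Ph–F gauche; 2.6 + 3.9 + 2.2 + 3.0 = 11.7 kJ/mol.
CH3 at 120° (eclipsed): OCH3–H eclipsed, CHO–CH3 eclipsed, Ph–F eclipsed; 5.1 + 12.7 + 8.4 = 26.2 kJ/mol.
CH3 at 180° (staggered): OCH3–F gauche, CHO–CH3 gauche, Ph–CH3 gauche, Ph–F gauche; 2.2 + 3.9 + 4.6 + 3.0 = 13.7 kJ/mol.
CH3 at 240° (eclipsed): OCH3–F eclipsed, CHO–H eclipsed, Ph–CH3 eclipsed; 8.5 + 5.7 + 12.8 = 27.0 kJ/mol.
CH3 at 300° (staggered): OCH3–CH3 gauche, OCH3–F gauche, CHO–F gauche, Ph–CH3 gauche; 2.6 + 2.2 + 2.2 + 4.6 = 11.6 kJ/mol.
The minimum (11.6 kJ/mol) occurs with CH3 at 300°.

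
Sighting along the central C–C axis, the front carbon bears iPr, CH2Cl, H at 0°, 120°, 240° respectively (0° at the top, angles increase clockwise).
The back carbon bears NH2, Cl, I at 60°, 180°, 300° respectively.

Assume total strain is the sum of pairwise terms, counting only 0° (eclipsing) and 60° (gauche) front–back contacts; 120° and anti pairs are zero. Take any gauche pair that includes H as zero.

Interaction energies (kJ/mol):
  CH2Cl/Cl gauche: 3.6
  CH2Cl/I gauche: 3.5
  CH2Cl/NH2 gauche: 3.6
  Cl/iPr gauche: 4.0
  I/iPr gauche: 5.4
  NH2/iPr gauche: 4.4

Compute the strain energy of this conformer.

17.0 kJ/mol

This conformer (staggered): iPr–NH2 gauche, iPr–I gauche, CH2Cl–NH2 gauche, CH2Cl–Cl gauche; 4.4 + 5.4 + 3.6 + 3.6 = 17.0 kJ/mol.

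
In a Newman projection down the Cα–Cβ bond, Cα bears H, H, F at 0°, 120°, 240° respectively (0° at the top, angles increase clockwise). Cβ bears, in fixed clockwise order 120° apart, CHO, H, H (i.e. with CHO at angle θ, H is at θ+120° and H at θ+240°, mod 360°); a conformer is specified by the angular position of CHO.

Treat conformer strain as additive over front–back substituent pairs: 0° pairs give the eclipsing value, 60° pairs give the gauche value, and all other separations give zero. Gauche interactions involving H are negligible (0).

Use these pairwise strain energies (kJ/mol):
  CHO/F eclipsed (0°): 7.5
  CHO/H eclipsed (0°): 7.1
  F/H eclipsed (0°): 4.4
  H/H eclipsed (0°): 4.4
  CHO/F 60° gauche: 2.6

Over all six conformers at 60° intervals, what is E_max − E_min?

16.3 kJ/mol

CHO at 0° is eclipsed. H at 0° is eclipsed with CHO at 0° (7.1); H at 120° is eclipsed with H at 120° (4.4); F at 240° is eclipsed with H at 240° (4.4). Total 15.9 kJ/mol.
CHO at 60° (staggered): no non-H gauche contacts → 0.0 kJ/mol.
CHO at 120° is eclipsed. H at 0° is eclipsed with H at 0° (4.4); H at 120° is eclipsed with CHO at 120° (7.1); F at 240° is eclipsed with H at 240° (4.4). Total 15.9 kJ/mol.
CHO at 180° is staggered. F at 240° is gauche with CHO at 180° (2.6). Total 2.6 kJ/mol.
CHO at 240° is eclipsed. H at 0° is eclipsed with H at 0° (4.4); H at 120° is eclipsed with H at 120° (4.4); F at 240° is eclipsed with CHO at 240° (7.5). Total 16.3 kJ/mol.
CHO at 300° is staggered. F at 240° is gauche with CHO at 300° (2.6). Total 2.6 kJ/mol.
Max at 240° (16.3 kJ/mol), min at 60° (0.0 kJ/mol); barrier = 16.3 kJ/mol.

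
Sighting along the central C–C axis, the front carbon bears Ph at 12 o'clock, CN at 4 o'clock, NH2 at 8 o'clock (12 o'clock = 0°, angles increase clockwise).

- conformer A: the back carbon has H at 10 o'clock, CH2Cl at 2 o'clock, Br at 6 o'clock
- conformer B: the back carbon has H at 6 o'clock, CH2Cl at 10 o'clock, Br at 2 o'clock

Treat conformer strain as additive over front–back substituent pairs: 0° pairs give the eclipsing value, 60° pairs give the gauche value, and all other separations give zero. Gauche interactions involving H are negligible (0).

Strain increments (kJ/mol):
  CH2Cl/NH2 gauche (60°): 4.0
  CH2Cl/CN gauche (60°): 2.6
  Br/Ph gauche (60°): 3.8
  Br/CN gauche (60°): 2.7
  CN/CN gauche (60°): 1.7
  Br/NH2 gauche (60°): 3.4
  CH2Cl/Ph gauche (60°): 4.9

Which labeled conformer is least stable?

B

A (staggered): Ph–CH2Cl gauche, CN–CH2Cl gauche, CN–Br gauche, NH2–Br gauche; 4.9 + 2.6 + 2.7 + 3.4 = 13.6 kJ/mol.
B (staggered): Ph–CH2Cl gauche, Ph–Br gauche, CN–Br gauche, NH2–CH2Cl gauche; 4.9 + 3.8 + 2.7 + 4.0 = 15.4 kJ/mol.
B has the highest total (15.4 kJ/mol).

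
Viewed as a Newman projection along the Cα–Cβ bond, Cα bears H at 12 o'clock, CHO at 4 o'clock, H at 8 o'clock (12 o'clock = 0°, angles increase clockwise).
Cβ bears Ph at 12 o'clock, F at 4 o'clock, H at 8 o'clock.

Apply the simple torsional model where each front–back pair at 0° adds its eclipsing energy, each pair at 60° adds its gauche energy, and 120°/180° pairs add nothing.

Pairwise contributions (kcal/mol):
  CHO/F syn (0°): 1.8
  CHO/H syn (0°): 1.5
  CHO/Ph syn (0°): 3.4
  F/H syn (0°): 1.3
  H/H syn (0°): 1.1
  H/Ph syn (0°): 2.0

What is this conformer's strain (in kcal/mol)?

4.9 kcal/mol

This conformer (eclipsed): H–Ph eclipsed, CHO–F eclipsed, H–H eclipsed; 2.0 + 1.8 + 1.1 = 4.9 kcal/mol.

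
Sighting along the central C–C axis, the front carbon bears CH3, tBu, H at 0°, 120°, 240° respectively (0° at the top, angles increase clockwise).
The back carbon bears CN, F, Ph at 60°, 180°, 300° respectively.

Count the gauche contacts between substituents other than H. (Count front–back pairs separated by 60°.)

4

Non-H gauche pairs: CH3(0°)/CN(60°); CH3(0°)/Ph(300°); tBu(120°)/CN(60°); tBu(120°)/F(180°) — 4 interactions.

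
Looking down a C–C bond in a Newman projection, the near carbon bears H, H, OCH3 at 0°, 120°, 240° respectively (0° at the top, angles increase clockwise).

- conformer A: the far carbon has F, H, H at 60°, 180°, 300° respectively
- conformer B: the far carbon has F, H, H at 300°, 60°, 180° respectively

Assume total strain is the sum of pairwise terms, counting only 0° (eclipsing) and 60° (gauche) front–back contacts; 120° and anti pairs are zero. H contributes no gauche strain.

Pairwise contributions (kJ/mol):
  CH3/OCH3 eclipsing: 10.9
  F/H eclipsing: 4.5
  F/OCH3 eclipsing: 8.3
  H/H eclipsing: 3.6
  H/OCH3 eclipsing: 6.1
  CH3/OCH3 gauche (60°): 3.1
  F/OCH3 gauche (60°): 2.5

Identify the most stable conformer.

A

A (staggered): no non-H gauche contacts → 0.0 kJ/mol.
B (staggered): OCH3(240°)/F(300°) gauche 2.5 → 2.5 kJ/mol.
A has the lowest total (0.0 kJ/mol).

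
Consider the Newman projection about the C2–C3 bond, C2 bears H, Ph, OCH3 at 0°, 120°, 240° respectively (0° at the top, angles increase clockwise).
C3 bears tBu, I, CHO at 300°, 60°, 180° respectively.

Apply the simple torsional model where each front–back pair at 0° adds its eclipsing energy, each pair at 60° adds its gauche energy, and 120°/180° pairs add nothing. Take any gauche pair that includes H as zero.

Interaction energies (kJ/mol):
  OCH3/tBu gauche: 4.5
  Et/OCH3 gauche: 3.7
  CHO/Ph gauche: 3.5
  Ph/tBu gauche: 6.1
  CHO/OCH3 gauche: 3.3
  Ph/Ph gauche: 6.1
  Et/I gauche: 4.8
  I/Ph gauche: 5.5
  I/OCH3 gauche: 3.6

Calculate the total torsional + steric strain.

This conformer is staggered. Ph at 120° is gauche with I at 60° (5.5); Ph at 120° is gauche with CHO at 180° (3.5); OCH3 at 240° is gauche with tBu at 300° (4.5); OCH3 at 240° is gauche with CHO at 180° (3.3). Total 16.8 kJ/mol.

16.8 kJ/mol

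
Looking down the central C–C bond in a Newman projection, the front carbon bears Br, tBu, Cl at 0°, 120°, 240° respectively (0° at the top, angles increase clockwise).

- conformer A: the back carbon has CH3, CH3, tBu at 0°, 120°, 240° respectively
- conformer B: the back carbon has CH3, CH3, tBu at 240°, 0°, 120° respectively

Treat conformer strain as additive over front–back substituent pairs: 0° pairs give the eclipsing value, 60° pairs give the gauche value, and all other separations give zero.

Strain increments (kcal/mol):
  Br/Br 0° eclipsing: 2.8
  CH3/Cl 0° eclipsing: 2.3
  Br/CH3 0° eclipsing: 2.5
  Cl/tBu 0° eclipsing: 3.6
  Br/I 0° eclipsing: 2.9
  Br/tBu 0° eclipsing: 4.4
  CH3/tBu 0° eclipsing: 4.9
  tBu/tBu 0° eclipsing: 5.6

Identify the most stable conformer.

A (eclipsed): Br(0°)/CH3(0°) eclipsed 2.5; tBu(120°)/CH3(120°) eclipsed 4.9; Cl(240°)/tBu(240°) eclipsed 3.6 → 11.0 kcal/mol.
B (eclipsed): Br(0°)/CH3(0°) eclipsed 2.5; tBu(120°)/tBu(120°) eclipsed 5.6; Cl(240°)/CH3(240°) eclipsed 2.3 → 10.4 kcal/mol.
B has the lowest total (10.4 kcal/mol).

B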